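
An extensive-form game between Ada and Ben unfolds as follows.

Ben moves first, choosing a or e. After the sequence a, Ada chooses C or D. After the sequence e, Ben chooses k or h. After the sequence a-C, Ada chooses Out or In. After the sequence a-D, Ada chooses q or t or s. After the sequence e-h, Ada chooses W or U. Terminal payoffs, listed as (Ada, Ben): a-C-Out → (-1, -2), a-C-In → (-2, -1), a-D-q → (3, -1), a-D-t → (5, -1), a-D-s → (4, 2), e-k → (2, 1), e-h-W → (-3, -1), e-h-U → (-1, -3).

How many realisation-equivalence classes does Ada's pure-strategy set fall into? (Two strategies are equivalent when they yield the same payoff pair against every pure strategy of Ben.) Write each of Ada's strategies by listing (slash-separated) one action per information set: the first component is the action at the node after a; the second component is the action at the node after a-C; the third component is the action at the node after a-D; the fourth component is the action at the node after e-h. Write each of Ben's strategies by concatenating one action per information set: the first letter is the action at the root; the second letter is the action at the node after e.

10

Ada has 24 pure strategies: C/Out/q/W, C/Out/q/U, C/Out/t/W, C/Out/t/U, C/Out/s/W, C/Out/s/U, C/In/q/W, C/In/q/U, C/In/t/W, C/In/t/U, C/In/s/W, C/In/s/U, D/Out/q/W, D/Out/q/U, D/Out/t/W, D/Out/t/U, D/Out/s/W, D/Out/s/U, D/In/q/W, D/In/q/U, D/In/t/W, D/In/t/U, D/In/s/W, D/In/s/U. Columns: ak, ah, ek, eh.
{C/Out/q/W, C/Out/t/W, C/Out/s/W} → row (-1,-2) (-1,-2) (2,1) (-3,-1)
{C/Out/q/U, C/Out/t/U, C/Out/s/U} → row (-1,-2) (-1,-2) (2,1) (-1,-3)
{C/In/q/W, C/In/t/W, C/In/s/W} → row (-2,-1) (-2,-1) (2,1) (-3,-1)
{C/In/q/U, C/In/t/U, C/In/s/U} → row (-2,-1) (-2,-1) (2,1) (-1,-3)
{D/Out/q/W, D/In/q/W} → row (3,-1) (3,-1) (2,1) (-3,-1)
{D/Out/q/U, D/In/q/U} → row (3,-1) (3,-1) (2,1) (-1,-3)
{D/Out/t/W, D/In/t/W} → row (5,-1) (5,-1) (2,1) (-3,-1)
{D/Out/t/U, D/In/t/U} → row (5,-1) (5,-1) (2,1) (-1,-3)
{D/Out/s/W, D/In/s/W} → row (4,2) (4,2) (2,1) (-3,-1)
{D/Out/s/U, D/In/s/U} → row (4,2) (4,2) (2,1) (-1,-3)
That's 10 distinct rows out of 24 strategies.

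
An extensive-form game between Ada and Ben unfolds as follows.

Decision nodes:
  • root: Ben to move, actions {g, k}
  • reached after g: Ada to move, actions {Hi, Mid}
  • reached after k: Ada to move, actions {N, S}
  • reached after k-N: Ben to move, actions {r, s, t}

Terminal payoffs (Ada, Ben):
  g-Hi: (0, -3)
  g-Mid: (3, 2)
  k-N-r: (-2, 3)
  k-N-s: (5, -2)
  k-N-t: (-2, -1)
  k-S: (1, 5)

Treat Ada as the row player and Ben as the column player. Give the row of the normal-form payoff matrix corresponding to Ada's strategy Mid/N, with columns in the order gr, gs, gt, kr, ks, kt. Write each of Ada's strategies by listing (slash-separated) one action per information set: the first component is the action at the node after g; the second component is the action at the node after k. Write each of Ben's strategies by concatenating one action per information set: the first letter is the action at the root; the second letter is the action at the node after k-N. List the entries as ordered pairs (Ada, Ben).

(3,2) (3,2) (3,2) (-2,3) (5,-2) (-2,-1)

vs gr: Ben plays g → Ada plays Mid at [g] → (3, 2)
vs gs: Ben plays g → Ada plays Mid at [g] → (3, 2)
vs gt: Ben plays g → Ada plays Mid at [g] → (3, 2)
vs kr: Ben plays k → Ada plays N at [k] → Ben plays r at [k-N] → (-2, 3)
vs ks: Ben plays k → Ada plays N at [k] → Ben plays s at [k-N] → (5, -2)
vs kt: Ben plays k → Ada plays N at [k] → Ben plays t at [k-N] → (-2, -1)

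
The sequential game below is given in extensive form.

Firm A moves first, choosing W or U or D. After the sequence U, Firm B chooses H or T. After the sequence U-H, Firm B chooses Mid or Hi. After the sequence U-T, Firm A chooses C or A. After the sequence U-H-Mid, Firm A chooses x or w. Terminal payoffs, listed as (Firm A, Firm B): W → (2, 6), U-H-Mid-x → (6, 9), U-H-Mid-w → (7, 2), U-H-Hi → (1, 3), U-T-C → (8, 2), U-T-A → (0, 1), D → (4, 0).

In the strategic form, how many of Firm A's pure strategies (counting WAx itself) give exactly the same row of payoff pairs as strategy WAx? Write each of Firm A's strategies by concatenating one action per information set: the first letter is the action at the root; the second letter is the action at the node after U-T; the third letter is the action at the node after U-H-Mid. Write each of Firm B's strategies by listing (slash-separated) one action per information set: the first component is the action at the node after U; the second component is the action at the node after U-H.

Row for WAx (columns H/Mid, H/Hi, T/Mid, T/Hi): (2,6) (2,6) (2,6) (2,6).
Under WAx, Firm A's choice at the node after U-T and at the node after U-H-Mid can never be reached regardless of what Firm B does, so varying those choices leaves every outcome unchanged.
Holding the reachable choices fixed and varying the unreachable ones freely already gives 2 × 2 = 4 equivalent strategies.
No other strategy reproduces this row, so those 4 are the full class: WCx, WCw, WAx, WAw.

4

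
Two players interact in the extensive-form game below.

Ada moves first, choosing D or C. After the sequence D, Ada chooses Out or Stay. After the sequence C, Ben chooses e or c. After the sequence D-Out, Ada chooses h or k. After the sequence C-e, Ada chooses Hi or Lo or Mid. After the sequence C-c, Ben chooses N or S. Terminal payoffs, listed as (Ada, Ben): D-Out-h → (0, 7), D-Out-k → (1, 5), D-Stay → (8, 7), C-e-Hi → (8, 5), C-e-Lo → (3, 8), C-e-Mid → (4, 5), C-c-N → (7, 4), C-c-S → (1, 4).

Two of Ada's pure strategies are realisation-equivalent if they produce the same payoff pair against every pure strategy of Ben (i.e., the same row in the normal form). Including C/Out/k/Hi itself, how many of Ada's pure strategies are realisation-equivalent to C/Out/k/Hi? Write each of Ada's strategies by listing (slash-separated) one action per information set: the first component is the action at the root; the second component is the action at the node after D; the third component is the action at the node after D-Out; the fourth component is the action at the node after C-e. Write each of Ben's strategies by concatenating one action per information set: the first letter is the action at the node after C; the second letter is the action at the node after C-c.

4

Row for C/Out/k/Hi (columns eN, eS, cN, cS): (8,5) (8,5) (7,4) (1,4).
Under C/Out/k/Hi, Ada's choice at the node after D and at the node after D-Out can never be reached regardless of what Ben does, so varying those choices leaves every outcome unchanged.
Holding the reachable choices fixed and varying the unreachable ones freely already gives 2 × 2 = 4 equivalent strategies.
No other strategy reproduces this row, so those 4 are the full class: C/Out/h/Hi, C/Out/k/Hi, C/Stay/h/Hi, C/Stay/k/Hi.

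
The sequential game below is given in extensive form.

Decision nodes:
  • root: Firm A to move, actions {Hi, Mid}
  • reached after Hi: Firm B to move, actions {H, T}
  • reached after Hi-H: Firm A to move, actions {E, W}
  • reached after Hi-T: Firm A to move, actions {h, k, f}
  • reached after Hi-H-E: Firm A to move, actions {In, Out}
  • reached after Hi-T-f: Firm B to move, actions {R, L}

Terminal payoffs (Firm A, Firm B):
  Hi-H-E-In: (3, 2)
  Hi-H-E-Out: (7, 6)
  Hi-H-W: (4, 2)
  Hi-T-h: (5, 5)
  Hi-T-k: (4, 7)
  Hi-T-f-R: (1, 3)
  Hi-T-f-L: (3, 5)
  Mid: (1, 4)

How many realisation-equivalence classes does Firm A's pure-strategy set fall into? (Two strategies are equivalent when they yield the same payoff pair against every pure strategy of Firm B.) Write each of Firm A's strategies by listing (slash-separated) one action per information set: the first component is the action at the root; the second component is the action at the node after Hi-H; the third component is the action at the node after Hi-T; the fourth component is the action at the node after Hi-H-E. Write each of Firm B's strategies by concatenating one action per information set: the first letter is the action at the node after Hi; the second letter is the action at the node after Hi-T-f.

Firm A has 24 pure strategies: Hi/E/h/In, Hi/E/h/Out, Hi/E/k/In, Hi/E/k/Out, Hi/E/f/In, Hi/E/f/Out, Hi/W/h/In, Hi/W/h/Out, Hi/W/k/In, Hi/W/k/Out, Hi/W/f/In, Hi/W/f/Out, Mid/E/h/In, Mid/E/h/Out, Mid/E/k/In, Mid/E/k/Out, Mid/E/f/In, Mid/E/f/Out, Mid/W/h/In, Mid/W/h/Out, Mid/W/k/In, Mid/W/k/Out, Mid/W/f/In, Mid/W/f/Out. Columns: HR, HL, TR, TL.
{Hi/E/h/In} → row (3,2) (3,2) (5,5) (5,5)
{Hi/E/h/Out} → row (7,6) (7,6) (5,5) (5,5)
{Hi/E/k/In} → row (3,2) (3,2) (4,7) (4,7)
{Hi/E/k/Out} → row (7,6) (7,6) (4,7) (4,7)
{Hi/E/f/In} → row (3,2) (3,2) (1,3) (3,5)
{Hi/E/f/Out} → row (7,6) (7,6) (1,3) (3,5)
{Hi/W/h/In, Hi/W/h/Out} → row (4,2) (4,2) (5,5) (5,5)
{Hi/W/k/In, Hi/W/k/Out} → row (4,2) (4,2) (4,7) (4,7)
{Hi/W/f/In, Hi/W/f/Out} → row (4,2) (4,2) (1,3) (3,5)
{Mid/E/h/In, Mid/E/h/Out, Mid/E/k/In, Mid/E/k/Out, Mid/E/f/In, Mid/E/f/Out, Mid/W/h/In, Mid/W/h/Out, Mid/W/k/In, Mid/W/k/Out, Mid/W/f/In, Mid/W/f/Out} → row (1,4) (1,4) (1,4) (1,4)
That's 10 distinct rows out of 24 strategies.

10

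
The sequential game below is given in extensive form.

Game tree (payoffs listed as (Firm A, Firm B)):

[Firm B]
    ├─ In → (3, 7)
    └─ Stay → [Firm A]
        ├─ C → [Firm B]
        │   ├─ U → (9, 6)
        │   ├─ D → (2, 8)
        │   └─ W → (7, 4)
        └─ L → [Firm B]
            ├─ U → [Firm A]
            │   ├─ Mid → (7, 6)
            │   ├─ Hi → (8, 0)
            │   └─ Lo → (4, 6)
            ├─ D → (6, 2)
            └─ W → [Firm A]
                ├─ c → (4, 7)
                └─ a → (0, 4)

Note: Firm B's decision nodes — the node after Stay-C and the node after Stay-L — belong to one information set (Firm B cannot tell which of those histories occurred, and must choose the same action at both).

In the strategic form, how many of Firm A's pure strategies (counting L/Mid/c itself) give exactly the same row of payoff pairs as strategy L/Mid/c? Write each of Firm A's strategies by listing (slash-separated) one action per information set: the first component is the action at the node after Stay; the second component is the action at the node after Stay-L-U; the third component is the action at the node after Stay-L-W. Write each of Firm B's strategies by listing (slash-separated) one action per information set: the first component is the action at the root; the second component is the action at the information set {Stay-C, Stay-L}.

Row for L/Mid/c (columns In/U, In/D, In/W, Stay/U, Stay/D, Stay/W): (3,7) (3,7) (3,7) (7,6) (6,2) (4,7).
Every one of Firm A's information sets is on the play path for some reply by Firm B when Firm A follows L/Mid/c.
Changing the action at any of them therefore changes at least one column, so only L/Mid/c itself gives this row.

1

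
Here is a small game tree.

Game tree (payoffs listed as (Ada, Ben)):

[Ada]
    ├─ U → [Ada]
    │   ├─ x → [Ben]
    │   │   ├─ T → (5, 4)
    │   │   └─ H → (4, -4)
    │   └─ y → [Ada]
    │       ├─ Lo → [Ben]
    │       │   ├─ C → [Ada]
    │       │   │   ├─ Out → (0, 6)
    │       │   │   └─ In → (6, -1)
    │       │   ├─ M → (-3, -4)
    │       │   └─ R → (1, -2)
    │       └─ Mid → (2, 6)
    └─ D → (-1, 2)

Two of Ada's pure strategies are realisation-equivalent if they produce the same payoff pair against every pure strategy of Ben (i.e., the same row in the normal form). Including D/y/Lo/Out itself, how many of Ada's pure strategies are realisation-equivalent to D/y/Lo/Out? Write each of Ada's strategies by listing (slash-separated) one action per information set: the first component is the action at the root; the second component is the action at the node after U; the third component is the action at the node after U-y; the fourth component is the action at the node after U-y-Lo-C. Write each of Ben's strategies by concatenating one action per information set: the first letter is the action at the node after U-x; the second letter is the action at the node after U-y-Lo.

8

Row for D/y/Lo/Out (columns TC, TM, TR, HC, HM, HR): (-1,2) (-1,2) (-1,2) (-1,2) (-1,2) (-1,2).
Under D/y/Lo/Out, Ada's choice at the node after U and at the node after U-y and at the node after U-y-Lo-C can never be reached regardless of what Ben does, so varying those choices leaves every outcome unchanged.
Holding the reachable choices fixed and varying the unreachable ones freely already gives 2 × 2 × 2 = 8 equivalent strategies.
No other strategy reproduces this row, so those 8 are the full class: D/x/Lo/Out, D/x/Lo/In, D/x/Mid/Out, D/x/Mid/In, D/y/Lo/Out, D/y/Lo/In, D/y/Mid/Out, D/y/Mid/In.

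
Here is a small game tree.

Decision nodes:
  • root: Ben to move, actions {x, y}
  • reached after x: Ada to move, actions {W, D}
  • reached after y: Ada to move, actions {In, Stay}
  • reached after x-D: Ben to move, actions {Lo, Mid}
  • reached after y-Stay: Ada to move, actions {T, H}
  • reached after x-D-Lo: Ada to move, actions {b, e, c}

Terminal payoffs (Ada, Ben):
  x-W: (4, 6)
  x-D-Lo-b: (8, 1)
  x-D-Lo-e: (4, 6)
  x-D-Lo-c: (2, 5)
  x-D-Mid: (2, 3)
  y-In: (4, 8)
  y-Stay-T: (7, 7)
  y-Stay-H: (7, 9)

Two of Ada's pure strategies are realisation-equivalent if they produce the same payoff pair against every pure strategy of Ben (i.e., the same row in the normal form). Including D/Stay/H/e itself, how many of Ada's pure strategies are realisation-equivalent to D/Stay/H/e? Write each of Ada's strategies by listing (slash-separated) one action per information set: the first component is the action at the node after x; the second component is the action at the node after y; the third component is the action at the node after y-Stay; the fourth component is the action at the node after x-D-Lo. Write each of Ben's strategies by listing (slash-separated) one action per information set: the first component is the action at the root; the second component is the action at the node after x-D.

1

Row for D/Stay/H/e (columns x/Lo, x/Mid, y/Lo, y/Mid): (4,6) (2,3) (7,9) (7,9).
Every one of Ada's information sets is on the play path for some reply by Ben when Ada follows D/Stay/H/e.
Changing the action at any of them therefore changes at least one column, so only D/Stay/H/e itself gives this row.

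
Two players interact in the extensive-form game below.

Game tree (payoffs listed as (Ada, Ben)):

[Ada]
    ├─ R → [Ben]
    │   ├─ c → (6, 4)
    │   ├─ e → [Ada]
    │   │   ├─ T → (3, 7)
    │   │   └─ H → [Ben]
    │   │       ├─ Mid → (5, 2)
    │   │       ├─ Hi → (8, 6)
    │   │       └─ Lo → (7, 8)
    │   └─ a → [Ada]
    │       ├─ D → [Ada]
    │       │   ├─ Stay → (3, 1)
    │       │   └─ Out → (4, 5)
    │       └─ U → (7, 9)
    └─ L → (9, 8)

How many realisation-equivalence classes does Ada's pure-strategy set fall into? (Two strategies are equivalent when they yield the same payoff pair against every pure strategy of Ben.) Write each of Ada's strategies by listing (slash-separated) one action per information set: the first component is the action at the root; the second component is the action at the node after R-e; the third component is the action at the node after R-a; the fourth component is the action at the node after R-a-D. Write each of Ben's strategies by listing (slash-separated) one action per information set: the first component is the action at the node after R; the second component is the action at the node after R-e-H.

7

Ada has 16 pure strategies: R/T/D/Stay, R/T/D/Out, R/T/U/Stay, R/T/U/Out, R/H/D/Stay, R/H/D/Out, R/H/U/Stay, R/H/U/Out, L/T/D/Stay, L/T/D/Out, L/T/U/Stay, L/T/U/Out, L/H/D/Stay, L/H/D/Out, L/H/U/Stay, L/H/U/Out. Columns: c/Mid, c/Hi, c/Lo, e/Mid, e/Hi, e/Lo, a/Mid, a/Hi, a/Lo.
{R/T/D/Stay} → row (6,4) (6,4) (6,4) (3,7) (3,7) (3,7) (3,1) (3,1) (3,1)
{R/T/D/Out} → row (6,4) (6,4) (6,4) (3,7) (3,7) (3,7) (4,5) (4,5) (4,5)
{R/T/U/Stay, R/T/U/Out} → row (6,4) (6,4) (6,4) (3,7) (3,7) (3,7) (7,9) (7,9) (7,9)
{R/H/D/Stay} → row (6,4) (6,4) (6,4) (5,2) (8,6) (7,8) (3,1) (3,1) (3,1)
{R/H/D/Out} → row (6,4) (6,4) (6,4) (5,2) (8,6) (7,8) (4,5) (4,5) (4,5)
{R/H/U/Stay, R/H/U/Out} → row (6,4) (6,4) (6,4) (5,2) (8,6) (7,8) (7,9) (7,9) (7,9)
{L/T/D/Stay, L/T/D/Out, L/T/U/Stay, L/T/U/Out, L/H/D/Stay, L/H/D/Out, L/H/U/Stay, L/H/U/Out} → row (9,8) (9,8) (9,8) (9,8) (9,8) (9,8) (9,8) (9,8) (9,8)
That's 7 distinct rows out of 16 strategies.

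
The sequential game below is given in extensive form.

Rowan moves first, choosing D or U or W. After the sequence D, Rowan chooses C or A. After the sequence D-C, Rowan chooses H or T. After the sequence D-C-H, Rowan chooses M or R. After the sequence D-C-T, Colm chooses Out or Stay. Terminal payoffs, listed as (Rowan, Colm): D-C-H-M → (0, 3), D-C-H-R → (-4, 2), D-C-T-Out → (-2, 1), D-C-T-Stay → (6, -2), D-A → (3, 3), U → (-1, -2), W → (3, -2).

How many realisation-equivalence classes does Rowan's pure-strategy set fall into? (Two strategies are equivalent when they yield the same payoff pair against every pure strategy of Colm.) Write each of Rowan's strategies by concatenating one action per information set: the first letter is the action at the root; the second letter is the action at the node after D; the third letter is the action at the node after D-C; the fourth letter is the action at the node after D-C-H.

Rowan has 24 pure strategies: DCHM, DCHR, DCTM, DCTR, DAHM, DAHR, DATM, DATR, UCHM, UCHR, UCTM, UCTR, UAHM, UAHR, UATM, UATR, WCHM, WCHR, WCTM, WCTR, WAHM, WAHR, WATM, WATR. Columns: Out, Stay.
{DCHM} → row (0,3) (0,3)
{DCHR} → row (-4,2) (-4,2)
{DCTM, DCTR} → row (-2,1) (6,-2)
{DAHM, DAHR, DATM, DATR} → row (3,3) (3,3)
{UCHM, UCHR, UCTM, UCTR, UAHM, UAHR, UATM, UATR} → row (-1,-2) (-1,-2)
{WCHM, WCHR, WCTM, WCTR, WAHM, WAHR, WATM, WATR} → row (3,-2) (3,-2)
That's 6 distinct rows out of 24 strategies.

6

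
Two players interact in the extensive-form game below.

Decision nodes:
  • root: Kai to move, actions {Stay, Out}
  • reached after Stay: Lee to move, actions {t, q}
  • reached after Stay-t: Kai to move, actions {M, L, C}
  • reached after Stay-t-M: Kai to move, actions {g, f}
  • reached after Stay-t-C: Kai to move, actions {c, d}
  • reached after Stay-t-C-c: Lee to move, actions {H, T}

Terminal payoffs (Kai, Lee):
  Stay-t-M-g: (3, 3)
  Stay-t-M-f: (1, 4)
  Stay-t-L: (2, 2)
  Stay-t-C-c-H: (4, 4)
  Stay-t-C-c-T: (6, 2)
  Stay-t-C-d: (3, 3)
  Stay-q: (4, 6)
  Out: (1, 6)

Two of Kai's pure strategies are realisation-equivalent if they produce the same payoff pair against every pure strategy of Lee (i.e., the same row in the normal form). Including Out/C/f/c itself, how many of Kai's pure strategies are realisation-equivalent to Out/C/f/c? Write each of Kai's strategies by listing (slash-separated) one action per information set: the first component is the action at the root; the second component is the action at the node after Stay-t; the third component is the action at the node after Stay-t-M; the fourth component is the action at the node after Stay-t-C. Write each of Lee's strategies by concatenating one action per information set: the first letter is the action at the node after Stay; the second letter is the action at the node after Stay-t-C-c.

12

Row for Out/C/f/c (columns tH, tT, qH, qT): (1,6) (1,6) (1,6) (1,6).
Under Out/C/f/c, Kai's choice at the node after Stay-t and at the node after Stay-t-M and at the node after Stay-t-C can never be reached regardless of what Lee does, so varying those choices leaves every outcome unchanged.
Holding the reachable choices fixed and varying the unreachable ones freely already gives 3 × 2 × 2 = 12 equivalent strategies.
No other strategy reproduces this row, so those 12 are the full class: Out/M/g/c, Out/M/g/d, Out/M/f/c, Out/M/f/d, Out/L/g/c, Out/L/g/d, Out/L/f/c, Out/L/f/d, Out/C/g/c, Out/C/g/d, Out/C/f/c, Out/C/f/d.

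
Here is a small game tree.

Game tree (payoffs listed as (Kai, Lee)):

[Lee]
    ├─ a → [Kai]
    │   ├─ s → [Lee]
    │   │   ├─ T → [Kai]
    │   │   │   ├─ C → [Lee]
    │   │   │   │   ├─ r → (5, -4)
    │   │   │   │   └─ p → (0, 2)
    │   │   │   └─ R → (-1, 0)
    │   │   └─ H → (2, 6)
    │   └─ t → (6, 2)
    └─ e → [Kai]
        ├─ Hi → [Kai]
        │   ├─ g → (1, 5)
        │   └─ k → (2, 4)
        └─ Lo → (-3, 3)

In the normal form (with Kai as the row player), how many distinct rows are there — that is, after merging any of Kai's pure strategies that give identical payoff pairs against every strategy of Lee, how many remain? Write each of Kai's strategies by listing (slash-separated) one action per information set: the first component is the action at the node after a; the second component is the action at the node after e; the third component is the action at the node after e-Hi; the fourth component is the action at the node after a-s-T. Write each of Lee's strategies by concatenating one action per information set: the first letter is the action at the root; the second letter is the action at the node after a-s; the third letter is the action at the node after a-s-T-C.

Kai has 16 pure strategies: s/Hi/g/C, s/Hi/g/R, s/Hi/k/C, s/Hi/k/R, s/Lo/g/C, s/Lo/g/R, s/Lo/k/C, s/Lo/k/R, t/Hi/g/C, t/Hi/g/R, t/Hi/k/C, t/Hi/k/R, t/Lo/g/C, t/Lo/g/R, t/Lo/k/C, t/Lo/k/R. Columns: aTr, aTp, aHr, aHp, eTr, eTp, eHr, eHp.
{s/Hi/g/C} → row (5,-4) (0,2) (2,6) (2,6) (1,5) (1,5) (1,5) (1,5)
{s/Hi/g/R} → row (-1,0) (-1,0) (2,6) (2,6) (1,5) (1,5) (1,5) (1,5)
{s/Hi/k/C} → row (5,-4) (0,2) (2,6) (2,6) (2,4) (2,4) (2,4) (2,4)
{s/Hi/k/R} → row (-1,0) (-1,0) (2,6) (2,6) (2,4) (2,4) (2,4) (2,4)
{s/Lo/g/C, s/Lo/k/C} → row (5,-4) (0,2) (2,6) (2,6) (-3,3) (-3,3) (-3,3) (-3,3)
{s/Lo/g/R, s/Lo/k/R} → row (-1,0) (-1,0) (2,6) (2,6) (-3,3) (-3,3) (-3,3) (-3,3)
{t/Hi/g/C, t/Hi/g/R} → row (6,2) (6,2) (6,2) (6,2) (1,5) (1,5) (1,5) (1,5)
{t/Hi/k/C, t/Hi/k/R} → row (6,2) (6,2) (6,2) (6,2) (2,4) (2,4) (2,4) (2,4)
{t/Lo/g/C, t/Lo/g/R, t/Lo/k/C, t/Lo/k/R} → row (6,2) (6,2) (6,2) (6,2) (-3,3) (-3,3) (-3,3) (-3,3)
That's 9 distinct rows out of 16 strategies.

9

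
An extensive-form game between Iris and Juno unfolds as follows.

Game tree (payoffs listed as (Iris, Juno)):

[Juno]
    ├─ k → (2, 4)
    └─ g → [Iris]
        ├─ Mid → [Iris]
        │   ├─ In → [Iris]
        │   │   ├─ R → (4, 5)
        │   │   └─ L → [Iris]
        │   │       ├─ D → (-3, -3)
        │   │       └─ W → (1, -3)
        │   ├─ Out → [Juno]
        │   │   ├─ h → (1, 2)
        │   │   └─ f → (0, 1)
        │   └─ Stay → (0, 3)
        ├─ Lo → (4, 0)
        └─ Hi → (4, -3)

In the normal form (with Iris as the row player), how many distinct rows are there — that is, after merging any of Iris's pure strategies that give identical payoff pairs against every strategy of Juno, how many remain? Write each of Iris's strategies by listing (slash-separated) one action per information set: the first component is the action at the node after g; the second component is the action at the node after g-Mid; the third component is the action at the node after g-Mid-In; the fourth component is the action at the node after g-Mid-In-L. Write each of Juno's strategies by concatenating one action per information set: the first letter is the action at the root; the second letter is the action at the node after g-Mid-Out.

Iris has 36 pure strategies: Mid/In/R/D, Mid/In/R/W, Mid/In/L/D, Mid/In/L/W, Mid/Out/R/D, Mid/Out/R/W, Mid/Out/L/D, Mid/Out/L/W, Mid/Stay/R/D, Mid/Stay/R/W, Mid/Stay/L/D, Mid/Stay/L/W, Lo/In/R/D, Lo/In/R/W, Lo/In/L/D, Lo/In/L/W, Lo/Out/R/D, Lo/Out/R/W, Lo/Out/L/D, Lo/Out/L/W, Lo/Stay/R/D, Lo/Stay/R/W, Lo/Stay/L/D, Lo/Stay/L/W, Hi/In/R/D, Hi/In/R/W, Hi/In/L/D, Hi/In/L/W, Hi/Out/R/D, Hi/Out/R/W, Hi/Out/L/D, Hi/Out/L/W, Hi/Stay/R/D, Hi/Stay/R/W, Hi/Stay/L/D, Hi/Stay/L/W. Columns: kh, kf, gh, gf.
{Mid/In/R/D, Mid/In/R/W} → row (2,4) (2,4) (4,5) (4,5)
{Mid/In/L/D} → row (2,4) (2,4) (-3,-3) (-3,-3)
{Mid/In/L/W} → row (2,4) (2,4) (1,-3) (1,-3)
{Mid/Out/R/D, Mid/Out/R/W, Mid/Out/L/D, Mid/Out/L/W} → row (2,4) (2,4) (1,2) (0,1)
{Mid/Stay/R/D, Mid/Stay/R/W, Mid/Stay/L/D, Mid/Stay/L/W} → row (2,4) (2,4) (0,3) (0,3)
{Lo/In/R/D, Lo/In/R/W, Lo/In/L/D, Lo/In/L/W, Lo/Out/R/D, Lo/Out/R/W, Lo/Out/L/D, Lo/Out/L/W, Lo/Stay/R/D, Lo/Stay/R/W, Lo/Stay/L/D, Lo/Stay/L/W} → row (2,4) (2,4) (4,0) (4,0)
{Hi/In/R/D, Hi/In/R/W, Hi/In/L/D, Hi/In/L/W, Hi/Out/R/D, Hi/Out/R/W, Hi/Out/L/D, Hi/Out/L/W, Hi/Stay/R/D, Hi/Stay/R/W, Hi/Stay/L/D, Hi/Stay/L/W} → row (2,4) (2,4) (4,-3) (4,-3)
That's 7 distinct rows out of 36 strategies.

7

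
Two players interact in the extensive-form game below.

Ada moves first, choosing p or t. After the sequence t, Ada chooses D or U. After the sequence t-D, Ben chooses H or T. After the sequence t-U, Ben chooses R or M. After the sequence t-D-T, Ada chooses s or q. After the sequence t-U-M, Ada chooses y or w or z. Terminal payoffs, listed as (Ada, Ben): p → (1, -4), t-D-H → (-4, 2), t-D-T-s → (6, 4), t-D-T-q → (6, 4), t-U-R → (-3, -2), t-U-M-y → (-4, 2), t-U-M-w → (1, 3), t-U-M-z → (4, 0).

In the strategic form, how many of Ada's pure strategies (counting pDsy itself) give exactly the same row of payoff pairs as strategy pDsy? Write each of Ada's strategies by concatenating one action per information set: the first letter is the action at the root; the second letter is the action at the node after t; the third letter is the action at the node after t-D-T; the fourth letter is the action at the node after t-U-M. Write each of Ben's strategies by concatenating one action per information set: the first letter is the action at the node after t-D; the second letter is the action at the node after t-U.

Row for pDsy (columns HR, HM, TR, TM): (1,-4) (1,-4) (1,-4) (1,-4).
Under pDsy, Ada's choice at the node after t and at the node after t-D-T and at the node after t-U-M can never be reached regardless of what Ben does, so varying those choices leaves every outcome unchanged.
Holding the reachable choices fixed and varying the unreachable ones freely already gives 2 × 2 × 3 = 12 equivalent strategies.
No other strategy reproduces this row, so those 12 are the full class: pDsy, pDsw, pDsz, pDqy, pDqw, pDqz, pUsy, pUsw, pUsz, pUqy, pUqw, pUqz.

12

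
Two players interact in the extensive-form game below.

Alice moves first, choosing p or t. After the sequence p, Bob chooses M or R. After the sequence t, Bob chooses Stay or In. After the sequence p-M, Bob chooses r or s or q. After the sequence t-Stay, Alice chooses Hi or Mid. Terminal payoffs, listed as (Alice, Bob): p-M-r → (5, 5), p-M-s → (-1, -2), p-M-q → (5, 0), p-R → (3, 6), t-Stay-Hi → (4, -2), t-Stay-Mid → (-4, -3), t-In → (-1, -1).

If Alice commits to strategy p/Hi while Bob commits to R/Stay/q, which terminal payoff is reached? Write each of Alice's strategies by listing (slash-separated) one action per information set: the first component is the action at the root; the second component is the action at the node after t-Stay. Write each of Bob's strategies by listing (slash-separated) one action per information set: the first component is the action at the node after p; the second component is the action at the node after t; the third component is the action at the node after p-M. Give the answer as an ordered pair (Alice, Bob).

Trace the play path from the root:
  Alice plays p
  Bob plays R at [p]
→ terminal payoff (3, 6).
(Alice's choice at the node after t-Stay is never reached on this path, so it doesn't affect the outcome.)

(3, 6)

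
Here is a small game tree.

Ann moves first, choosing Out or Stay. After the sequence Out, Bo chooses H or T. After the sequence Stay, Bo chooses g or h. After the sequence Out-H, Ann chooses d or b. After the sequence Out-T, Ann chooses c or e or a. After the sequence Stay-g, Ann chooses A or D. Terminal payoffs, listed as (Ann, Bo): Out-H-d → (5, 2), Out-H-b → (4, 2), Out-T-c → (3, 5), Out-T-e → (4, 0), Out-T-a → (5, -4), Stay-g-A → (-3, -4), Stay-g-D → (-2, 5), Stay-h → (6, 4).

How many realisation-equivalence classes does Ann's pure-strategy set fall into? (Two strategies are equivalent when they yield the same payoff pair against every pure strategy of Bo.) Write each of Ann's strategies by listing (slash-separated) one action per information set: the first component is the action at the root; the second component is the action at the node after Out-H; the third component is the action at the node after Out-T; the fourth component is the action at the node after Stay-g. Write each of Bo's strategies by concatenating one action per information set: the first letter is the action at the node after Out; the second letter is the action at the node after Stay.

8

Ann has 24 pure strategies: Out/d/c/A, Out/d/c/D, Out/d/e/A, Out/d/e/D, Out/d/a/A, Out/d/a/D, Out/b/c/A, Out/b/c/D, Out/b/e/A, Out/b/e/D, Out/b/a/A, Out/b/a/D, Stay/d/c/A, Stay/d/c/D, Stay/d/e/A, Stay/d/e/D, Stay/d/a/A, Stay/d/a/D, Stay/b/c/A, Stay/b/c/D, Stay/b/e/A, Stay/b/e/D, Stay/b/a/A, Stay/b/a/D. Columns: Hg, Hh, Tg, Th.
{Out/d/c/A, Out/d/c/D} → row (5,2) (5,2) (3,5) (3,5)
{Out/d/e/A, Out/d/e/D} → row (5,2) (5,2) (4,0) (4,0)
{Out/d/a/A, Out/d/a/D} → row (5,2) (5,2) (5,-4) (5,-4)
{Out/b/c/A, Out/b/c/D} → row (4,2) (4,2) (3,5) (3,5)
{Out/b/e/A, Out/b/e/D} → row (4,2) (4,2) (4,0) (4,0)
{Out/b/a/A, Out/b/a/D} → row (4,2) (4,2) (5,-4) (5,-4)
{Stay/d/c/A, Stay/d/e/A, Stay/d/a/A, Stay/b/c/A, Stay/b/e/A, Stay/b/a/A} → row (-3,-4) (6,4) (-3,-4) (6,4)
{Stay/d/c/D, Stay/d/e/D, Stay/d/a/D, Stay/b/c/D, Stay/b/e/D, Stay/b/a/D} → row (-2,5) (6,4) (-2,5) (6,4)
That's 8 distinct rows out of 24 strategies.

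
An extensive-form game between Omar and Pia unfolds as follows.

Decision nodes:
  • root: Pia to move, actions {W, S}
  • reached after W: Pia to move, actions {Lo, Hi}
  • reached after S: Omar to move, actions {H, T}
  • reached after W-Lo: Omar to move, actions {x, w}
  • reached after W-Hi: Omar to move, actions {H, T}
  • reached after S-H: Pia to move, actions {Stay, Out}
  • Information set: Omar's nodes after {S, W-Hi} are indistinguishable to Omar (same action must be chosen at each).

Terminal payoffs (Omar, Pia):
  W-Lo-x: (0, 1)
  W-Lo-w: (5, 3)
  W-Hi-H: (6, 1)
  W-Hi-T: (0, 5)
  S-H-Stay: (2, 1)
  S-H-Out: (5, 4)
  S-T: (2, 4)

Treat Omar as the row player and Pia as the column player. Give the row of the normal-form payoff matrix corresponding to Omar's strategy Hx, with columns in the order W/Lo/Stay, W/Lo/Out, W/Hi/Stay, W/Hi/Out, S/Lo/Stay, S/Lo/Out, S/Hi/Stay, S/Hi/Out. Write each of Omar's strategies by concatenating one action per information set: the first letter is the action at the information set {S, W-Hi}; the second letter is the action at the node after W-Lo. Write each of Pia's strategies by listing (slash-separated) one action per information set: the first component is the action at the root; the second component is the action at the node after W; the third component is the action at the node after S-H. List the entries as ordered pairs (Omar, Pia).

vs W/Lo/Stay: Pia plays W → Pia plays Lo at [W] → Omar plays x at [W-Lo] → (0, 1)
vs W/Lo/Out: Pia plays W → Pia plays Lo at [W] → Omar plays x at [W-Lo] → (0, 1)
vs W/Hi/Stay: Pia plays W → Pia plays Hi at [W] → Omar plays H at [W-Hi] → (6, 1)
vs W/Hi/Out: Pia plays W → Pia plays Hi at [W] → Omar plays H at [W-Hi] → (6, 1)
vs S/Lo/Stay: Pia plays S → Omar plays H at [S] → Pia plays Stay at [S-H] → (2, 1)
vs S/Lo/Out: Pia plays S → Omar plays H at [S] → Pia plays Out at [S-H] → (5, 4)
vs S/Hi/Stay: Pia plays S → Omar plays H at [S] → Pia plays Stay at [S-H] → (2, 1)
vs S/Hi/Out: Pia plays S → Omar plays H at [S] → Pia plays Out at [S-H] → (5, 4)

(0,1) (0,1) (6,1) (6,1) (2,1) (5,4) (2,1) (5,4)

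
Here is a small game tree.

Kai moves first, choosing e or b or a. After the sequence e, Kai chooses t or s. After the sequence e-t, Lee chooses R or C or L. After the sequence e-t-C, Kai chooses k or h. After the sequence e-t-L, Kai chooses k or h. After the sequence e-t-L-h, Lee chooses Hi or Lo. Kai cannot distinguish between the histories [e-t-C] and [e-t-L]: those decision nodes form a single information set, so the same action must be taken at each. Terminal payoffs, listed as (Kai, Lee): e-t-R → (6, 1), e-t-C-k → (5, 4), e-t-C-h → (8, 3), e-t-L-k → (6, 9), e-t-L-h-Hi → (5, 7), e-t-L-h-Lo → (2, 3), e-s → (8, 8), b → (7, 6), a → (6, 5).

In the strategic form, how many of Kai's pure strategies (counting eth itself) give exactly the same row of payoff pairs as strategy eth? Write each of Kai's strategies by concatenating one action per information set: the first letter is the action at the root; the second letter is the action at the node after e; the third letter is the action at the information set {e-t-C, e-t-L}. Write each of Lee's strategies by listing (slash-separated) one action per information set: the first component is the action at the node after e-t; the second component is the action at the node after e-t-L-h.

Row for eth (columns R/Hi, R/Lo, C/Hi, C/Lo, L/Hi, L/Lo): (6,1) (6,1) (8,3) (8,3) (5,7) (2,3).
Every one of Kai's information sets is on the play path for some reply by Lee when Kai follows eth.
Changing the action at any of them therefore changes at least one column, so only eth itself gives this row.

1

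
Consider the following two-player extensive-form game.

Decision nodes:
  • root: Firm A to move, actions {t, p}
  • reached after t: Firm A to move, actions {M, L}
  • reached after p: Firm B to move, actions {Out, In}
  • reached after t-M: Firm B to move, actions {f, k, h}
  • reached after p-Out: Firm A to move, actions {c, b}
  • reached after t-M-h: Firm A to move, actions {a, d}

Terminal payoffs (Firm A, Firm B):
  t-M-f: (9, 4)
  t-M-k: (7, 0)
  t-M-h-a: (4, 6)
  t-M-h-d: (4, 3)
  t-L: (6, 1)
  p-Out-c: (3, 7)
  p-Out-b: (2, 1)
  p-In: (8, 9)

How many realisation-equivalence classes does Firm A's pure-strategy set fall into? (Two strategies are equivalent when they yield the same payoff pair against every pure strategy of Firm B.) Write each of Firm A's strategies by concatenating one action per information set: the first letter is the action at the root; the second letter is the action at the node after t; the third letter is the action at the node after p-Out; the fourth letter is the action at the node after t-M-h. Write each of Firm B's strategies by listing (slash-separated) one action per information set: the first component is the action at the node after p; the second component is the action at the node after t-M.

Firm A has 16 pure strategies: tMca, tMcd, tMba, tMbd, tLca, tLcd, tLba, tLbd, pMca, pMcd, pMba, pMbd, pLca, pLcd, pLba, pLbd. Columns: Out/f, Out/k, Out/h, In/f, In/k, In/h.
{tMca, tMba} → row (9,4) (7,0) (4,6) (9,4) (7,0) (4,6)
{tMcd, tMbd} → row (9,4) (7,0) (4,3) (9,4) (7,0) (4,3)
{tLca, tLcd, tLba, tLbd} → row (6,1) (6,1) (6,1) (6,1) (6,1) (6,1)
{pMca, pMcd, pLca, pLcd} → row (3,7) (3,7) (3,7) (8,9) (8,9) (8,9)
{pMba, pMbd, pLba, pLbd} → row (2,1) (2,1) (2,1) (8,9) (8,9) (8,9)
That's 5 distinct rows out of 16 strategies.

5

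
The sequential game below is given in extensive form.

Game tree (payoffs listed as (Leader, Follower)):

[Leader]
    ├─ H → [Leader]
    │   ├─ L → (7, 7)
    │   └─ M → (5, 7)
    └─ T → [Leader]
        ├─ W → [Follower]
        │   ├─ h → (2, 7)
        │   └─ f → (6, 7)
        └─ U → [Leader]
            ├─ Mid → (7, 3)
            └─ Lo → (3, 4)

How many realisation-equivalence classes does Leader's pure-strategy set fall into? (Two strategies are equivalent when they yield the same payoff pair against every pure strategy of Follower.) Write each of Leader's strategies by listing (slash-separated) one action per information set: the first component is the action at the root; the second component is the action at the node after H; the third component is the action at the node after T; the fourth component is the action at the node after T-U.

5

Leader has 16 pure strategies: H/L/W/Mid, H/L/W/Lo, H/L/U/Mid, H/L/U/Lo, H/M/W/Mid, H/M/W/Lo, H/M/U/Mid, H/M/U/Lo, T/L/W/Mid, T/L/W/Lo, T/L/U/Mid, T/L/U/Lo, T/M/W/Mid, T/M/W/Lo, T/M/U/Mid, T/M/U/Lo. Columns: h, f.
{H/L/W/Mid, H/L/W/Lo, H/L/U/Mid, H/L/U/Lo} → row (7,7) (7,7)
{H/M/W/Mid, H/M/W/Lo, H/M/U/Mid, H/M/U/Lo} → row (5,7) (5,7)
{T/L/W/Mid, T/L/W/Lo, T/M/W/Mid, T/M/W/Lo} → row (2,7) (6,7)
{T/L/U/Mid, T/M/U/Mid} → row (7,3) (7,3)
{T/L/U/Lo, T/M/U/Lo} → row (3,4) (3,4)
That's 5 distinct rows out of 16 strategies.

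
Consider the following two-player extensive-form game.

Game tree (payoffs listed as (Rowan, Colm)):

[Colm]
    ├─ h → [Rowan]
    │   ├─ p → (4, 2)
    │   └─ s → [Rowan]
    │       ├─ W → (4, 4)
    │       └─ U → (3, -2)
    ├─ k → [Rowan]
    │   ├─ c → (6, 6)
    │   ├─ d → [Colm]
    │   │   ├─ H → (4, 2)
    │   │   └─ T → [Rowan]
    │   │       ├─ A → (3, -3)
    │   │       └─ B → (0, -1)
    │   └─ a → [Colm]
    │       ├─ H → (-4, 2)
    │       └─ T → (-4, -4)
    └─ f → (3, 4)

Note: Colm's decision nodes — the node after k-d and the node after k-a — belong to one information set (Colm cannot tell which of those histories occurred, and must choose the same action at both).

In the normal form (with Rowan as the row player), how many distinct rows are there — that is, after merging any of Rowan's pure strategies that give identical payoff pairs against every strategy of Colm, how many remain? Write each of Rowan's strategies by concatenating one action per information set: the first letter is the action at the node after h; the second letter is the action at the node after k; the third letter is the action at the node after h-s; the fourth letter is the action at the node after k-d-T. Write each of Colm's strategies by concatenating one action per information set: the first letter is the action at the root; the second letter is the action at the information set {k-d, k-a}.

12

Rowan has 24 pure strategies: pcWA, pcWB, pcUA, pcUB, pdWA, pdWB, pdUA, pdUB, paWA, paWB, paUA, paUB, scWA, scWB, scUA, scUB, sdWA, sdWB, sdUA, sdUB, saWA, saWB, saUA, saUB. Columns: hH, hT, kH, kT, fH, fT.
{pcWA, pcWB, pcUA, pcUB} → row (4,2) (4,2) (6,6) (6,6) (3,4) (3,4)
{pdWA, pdUA} → row (4,2) (4,2) (4,2) (3,-3) (3,4) (3,4)
{pdWB, pdUB} → row (4,2) (4,2) (4,2) (0,-1) (3,4) (3,4)
{paWA, paWB, paUA, paUB} → row (4,2) (4,2) (-4,2) (-4,-4) (3,4) (3,4)
{scWA, scWB} → row (4,4) (4,4) (6,6) (6,6) (3,4) (3,4)
{scUA, scUB} → row (3,-2) (3,-2) (6,6) (6,6) (3,4) (3,4)
{sdWA} → row (4,4) (4,4) (4,2) (3,-3) (3,4) (3,4)
{sdWB} → row (4,4) (4,4) (4,2) (0,-1) (3,4) (3,4)
{sdUA} → row (3,-2) (3,-2) (4,2) (3,-3) (3,4) (3,4)
{sdUB} → row (3,-2) (3,-2) (4,2) (0,-1) (3,4) (3,4)
{saWA, saWB} → row (4,4) (4,4) (-4,2) (-4,-4) (3,4) (3,4)
{saUA, saUB} → row (3,-2) (3,-2) (-4,2) (-4,-4) (3,4) (3,4)
That's 12 distinct rows out of 24 strategies.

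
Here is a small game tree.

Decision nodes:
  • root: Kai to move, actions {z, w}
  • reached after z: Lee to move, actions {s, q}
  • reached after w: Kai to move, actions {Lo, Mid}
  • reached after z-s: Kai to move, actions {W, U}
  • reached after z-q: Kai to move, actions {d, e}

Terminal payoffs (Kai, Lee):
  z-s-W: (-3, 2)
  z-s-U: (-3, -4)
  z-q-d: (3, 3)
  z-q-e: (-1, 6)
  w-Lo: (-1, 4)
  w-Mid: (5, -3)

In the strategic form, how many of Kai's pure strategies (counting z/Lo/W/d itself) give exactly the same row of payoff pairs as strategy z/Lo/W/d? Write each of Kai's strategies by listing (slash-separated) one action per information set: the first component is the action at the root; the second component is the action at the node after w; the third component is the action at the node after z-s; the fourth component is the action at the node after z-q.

2

Row for z/Lo/W/d (columns s, q): (-3,2) (3,3).
Under z/Lo/W/d, Kai's choice at the node after w can never be reached regardless of what Lee does, so varying those choices leaves every outcome unchanged.
Holding the reachable choices fixed and varying the unreachable one freely already gives 2 equivalent strategies.
No other strategy reproduces this row, so those 2 are the full class: z/Lo/W/d, z/Mid/W/d.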